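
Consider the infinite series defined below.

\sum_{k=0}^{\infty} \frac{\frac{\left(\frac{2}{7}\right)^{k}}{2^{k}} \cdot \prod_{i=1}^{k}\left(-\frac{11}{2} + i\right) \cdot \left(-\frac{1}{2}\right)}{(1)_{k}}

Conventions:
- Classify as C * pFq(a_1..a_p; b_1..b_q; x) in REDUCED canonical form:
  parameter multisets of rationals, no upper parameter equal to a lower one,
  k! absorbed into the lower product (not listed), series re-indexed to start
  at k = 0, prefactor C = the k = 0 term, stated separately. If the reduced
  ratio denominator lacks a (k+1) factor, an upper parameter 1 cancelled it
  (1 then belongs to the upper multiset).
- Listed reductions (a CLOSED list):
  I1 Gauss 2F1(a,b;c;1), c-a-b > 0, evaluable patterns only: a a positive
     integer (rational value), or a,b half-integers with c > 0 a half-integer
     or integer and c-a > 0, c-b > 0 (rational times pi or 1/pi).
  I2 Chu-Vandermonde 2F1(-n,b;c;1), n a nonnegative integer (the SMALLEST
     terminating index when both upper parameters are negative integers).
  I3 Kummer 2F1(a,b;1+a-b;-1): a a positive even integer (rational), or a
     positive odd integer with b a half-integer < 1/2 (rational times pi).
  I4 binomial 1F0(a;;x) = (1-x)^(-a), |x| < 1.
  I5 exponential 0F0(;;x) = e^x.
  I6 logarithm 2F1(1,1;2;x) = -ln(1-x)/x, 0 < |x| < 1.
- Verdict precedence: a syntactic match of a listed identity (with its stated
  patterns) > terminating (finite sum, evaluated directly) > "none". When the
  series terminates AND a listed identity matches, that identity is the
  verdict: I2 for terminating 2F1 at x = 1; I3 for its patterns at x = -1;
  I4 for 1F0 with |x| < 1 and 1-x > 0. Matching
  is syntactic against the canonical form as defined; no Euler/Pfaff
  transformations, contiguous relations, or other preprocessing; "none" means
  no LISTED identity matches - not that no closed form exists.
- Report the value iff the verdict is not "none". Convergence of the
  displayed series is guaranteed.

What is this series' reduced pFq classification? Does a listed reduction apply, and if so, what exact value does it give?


Reduced: x = \frac{1}{7}, 1F0, upper = {-\frac{9}{2}}, lower = {-}, C = -\frac{1}{2}. Verdict: this is binomial (I4) (the 1F0 binomial series: exponent 9/2, x = \frac{1}{7}). Value: \left(-\frac{1}{2}\right) \cdot \left(\frac{6}{7}\right)^{\frac{9}{2}}.

First insight: with t_0 = -\frac{1}{2}, (1)_k (prefactor -1/2) is k! itself.
Term ratio: r(k) = \frac{1}{7} * (k-\frac{9}{2}) / [(k+1)] - rational; roots negated = parameters, x = \frac{1}{7}, C = -\frac{1}{2}.


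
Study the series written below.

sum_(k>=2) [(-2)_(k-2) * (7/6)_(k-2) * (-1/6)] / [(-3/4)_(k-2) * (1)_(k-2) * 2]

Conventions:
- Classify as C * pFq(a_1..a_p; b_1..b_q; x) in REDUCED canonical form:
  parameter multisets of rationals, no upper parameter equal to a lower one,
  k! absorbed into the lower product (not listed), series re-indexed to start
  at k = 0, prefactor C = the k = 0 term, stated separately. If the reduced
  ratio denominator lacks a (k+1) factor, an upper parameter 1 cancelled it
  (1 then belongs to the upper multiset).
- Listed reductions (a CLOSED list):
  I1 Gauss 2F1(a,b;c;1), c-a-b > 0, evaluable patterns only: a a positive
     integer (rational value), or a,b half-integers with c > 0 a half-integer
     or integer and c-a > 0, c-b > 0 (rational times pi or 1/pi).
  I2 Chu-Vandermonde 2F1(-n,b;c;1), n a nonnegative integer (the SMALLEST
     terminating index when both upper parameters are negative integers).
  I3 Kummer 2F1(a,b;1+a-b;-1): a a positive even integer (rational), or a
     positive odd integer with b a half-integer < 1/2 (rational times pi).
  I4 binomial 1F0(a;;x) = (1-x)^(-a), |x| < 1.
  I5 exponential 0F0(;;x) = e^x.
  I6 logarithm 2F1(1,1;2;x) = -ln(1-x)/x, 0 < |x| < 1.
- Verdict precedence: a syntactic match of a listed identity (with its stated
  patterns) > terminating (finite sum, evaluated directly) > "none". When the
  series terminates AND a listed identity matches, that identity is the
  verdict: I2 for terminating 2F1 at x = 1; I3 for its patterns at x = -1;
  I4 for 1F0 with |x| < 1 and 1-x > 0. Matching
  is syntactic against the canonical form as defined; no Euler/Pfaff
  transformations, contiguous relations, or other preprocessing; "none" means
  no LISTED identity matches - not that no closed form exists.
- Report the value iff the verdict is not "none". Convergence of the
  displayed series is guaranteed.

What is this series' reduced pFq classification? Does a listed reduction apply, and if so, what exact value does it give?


This is -1/12 * 2F1(-2, 7/6; -3/4; 1) in reduced canonical form. Verdict at x = 1: the Chu-Vandermonde identity I2 matches (terminating 2F1 at x = 1 with n = 2, b = 7/6, c = -3/4). Its exact value is 253/324.

Key step: with t_0 = -1/12, (1)_k (prefactor -1/12) is k! itself.
Consecutive-term ratio: r(k) = 1 * (k-2) (k+7/6) / [(k-3/4) (k+1)] ; factor over Q: parameters, x = 1, and C = -1/12.


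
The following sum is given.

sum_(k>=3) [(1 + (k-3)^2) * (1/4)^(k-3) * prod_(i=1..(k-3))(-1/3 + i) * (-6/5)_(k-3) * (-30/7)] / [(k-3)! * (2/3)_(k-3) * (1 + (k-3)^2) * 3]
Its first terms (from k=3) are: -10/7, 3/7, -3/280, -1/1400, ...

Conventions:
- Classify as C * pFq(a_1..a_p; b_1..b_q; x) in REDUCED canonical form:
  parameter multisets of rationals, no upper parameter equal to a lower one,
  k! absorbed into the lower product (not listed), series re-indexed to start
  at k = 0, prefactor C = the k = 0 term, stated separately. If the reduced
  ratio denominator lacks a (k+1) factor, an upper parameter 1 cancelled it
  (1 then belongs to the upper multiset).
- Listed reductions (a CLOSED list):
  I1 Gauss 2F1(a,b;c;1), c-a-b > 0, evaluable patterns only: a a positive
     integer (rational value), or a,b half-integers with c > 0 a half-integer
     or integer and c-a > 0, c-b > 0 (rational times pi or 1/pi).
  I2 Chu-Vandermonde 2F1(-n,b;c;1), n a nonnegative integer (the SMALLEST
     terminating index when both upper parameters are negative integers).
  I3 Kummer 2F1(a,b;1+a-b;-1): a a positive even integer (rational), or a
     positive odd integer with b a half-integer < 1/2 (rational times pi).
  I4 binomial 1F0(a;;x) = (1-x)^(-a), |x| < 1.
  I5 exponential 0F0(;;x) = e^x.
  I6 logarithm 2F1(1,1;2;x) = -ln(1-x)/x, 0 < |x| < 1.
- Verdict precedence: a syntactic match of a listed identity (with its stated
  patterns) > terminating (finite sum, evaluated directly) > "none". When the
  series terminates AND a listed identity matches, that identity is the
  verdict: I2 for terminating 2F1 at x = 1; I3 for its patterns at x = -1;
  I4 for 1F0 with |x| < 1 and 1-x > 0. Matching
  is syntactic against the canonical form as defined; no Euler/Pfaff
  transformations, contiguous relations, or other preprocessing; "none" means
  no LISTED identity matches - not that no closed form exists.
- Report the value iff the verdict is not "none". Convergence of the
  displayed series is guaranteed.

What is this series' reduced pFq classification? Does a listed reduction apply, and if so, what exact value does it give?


Key step: t_0 being -10/7, the constant factors (C = -10/7, x = 1/4) combine into one prefactor.
Adjacent-term ratio: r(k) = (1/4) * (k-6/5) / [(k+1)] ; factor over Q: parameters, x = (1/4), and C = -10/7.

With C = -10/7: the canonical form is 1F0(-6/5; -; 1/4). Verdict: binomial (I4) applies (the 1F0 binomial series: exponent 6/5, x = 1/4). Its exact value is (-10/7) * (3/4)^(6/5).


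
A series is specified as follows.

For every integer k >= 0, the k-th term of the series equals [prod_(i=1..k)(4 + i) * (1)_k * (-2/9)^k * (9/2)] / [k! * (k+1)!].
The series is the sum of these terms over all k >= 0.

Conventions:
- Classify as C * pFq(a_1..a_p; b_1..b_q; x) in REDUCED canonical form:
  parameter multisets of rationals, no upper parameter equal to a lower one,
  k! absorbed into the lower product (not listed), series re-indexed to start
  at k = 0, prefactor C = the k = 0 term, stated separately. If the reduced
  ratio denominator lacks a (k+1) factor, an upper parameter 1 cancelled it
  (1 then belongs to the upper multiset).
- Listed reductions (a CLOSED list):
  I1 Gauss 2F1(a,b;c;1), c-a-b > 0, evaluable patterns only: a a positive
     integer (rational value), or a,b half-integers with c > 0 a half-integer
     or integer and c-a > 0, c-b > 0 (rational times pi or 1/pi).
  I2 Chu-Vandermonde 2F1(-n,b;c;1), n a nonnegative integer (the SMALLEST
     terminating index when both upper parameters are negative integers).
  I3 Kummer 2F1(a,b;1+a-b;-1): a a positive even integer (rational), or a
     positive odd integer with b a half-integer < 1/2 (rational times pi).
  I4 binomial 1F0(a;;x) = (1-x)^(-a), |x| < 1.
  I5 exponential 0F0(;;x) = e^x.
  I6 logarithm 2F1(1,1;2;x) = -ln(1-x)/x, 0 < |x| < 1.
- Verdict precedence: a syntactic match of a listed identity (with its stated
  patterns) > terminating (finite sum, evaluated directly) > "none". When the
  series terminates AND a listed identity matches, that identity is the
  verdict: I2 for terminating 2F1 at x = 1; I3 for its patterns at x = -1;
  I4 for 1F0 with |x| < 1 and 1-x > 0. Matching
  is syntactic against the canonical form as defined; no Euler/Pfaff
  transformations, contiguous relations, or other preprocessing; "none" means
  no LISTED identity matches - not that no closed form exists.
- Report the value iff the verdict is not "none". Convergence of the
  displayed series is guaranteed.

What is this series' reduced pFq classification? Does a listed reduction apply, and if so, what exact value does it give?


Key observation: from the first term 9/2: the running product (C = 9/2, x = -2/9) telescopes to a rising factorial.
Term ratio: r(k) = (-2/9) * (k+1) (k+5) / [(k+2) (k+1)] ; factor over Q: parameters, x = (-2/9), and C = 9/2.

Prefactor 9/2, argument -2/9: 2F1 with upper {1, 5} over lower {2}. Verdict: none - at argument -2/9 the multisets {1, 5} ; {2} match no listed identity.


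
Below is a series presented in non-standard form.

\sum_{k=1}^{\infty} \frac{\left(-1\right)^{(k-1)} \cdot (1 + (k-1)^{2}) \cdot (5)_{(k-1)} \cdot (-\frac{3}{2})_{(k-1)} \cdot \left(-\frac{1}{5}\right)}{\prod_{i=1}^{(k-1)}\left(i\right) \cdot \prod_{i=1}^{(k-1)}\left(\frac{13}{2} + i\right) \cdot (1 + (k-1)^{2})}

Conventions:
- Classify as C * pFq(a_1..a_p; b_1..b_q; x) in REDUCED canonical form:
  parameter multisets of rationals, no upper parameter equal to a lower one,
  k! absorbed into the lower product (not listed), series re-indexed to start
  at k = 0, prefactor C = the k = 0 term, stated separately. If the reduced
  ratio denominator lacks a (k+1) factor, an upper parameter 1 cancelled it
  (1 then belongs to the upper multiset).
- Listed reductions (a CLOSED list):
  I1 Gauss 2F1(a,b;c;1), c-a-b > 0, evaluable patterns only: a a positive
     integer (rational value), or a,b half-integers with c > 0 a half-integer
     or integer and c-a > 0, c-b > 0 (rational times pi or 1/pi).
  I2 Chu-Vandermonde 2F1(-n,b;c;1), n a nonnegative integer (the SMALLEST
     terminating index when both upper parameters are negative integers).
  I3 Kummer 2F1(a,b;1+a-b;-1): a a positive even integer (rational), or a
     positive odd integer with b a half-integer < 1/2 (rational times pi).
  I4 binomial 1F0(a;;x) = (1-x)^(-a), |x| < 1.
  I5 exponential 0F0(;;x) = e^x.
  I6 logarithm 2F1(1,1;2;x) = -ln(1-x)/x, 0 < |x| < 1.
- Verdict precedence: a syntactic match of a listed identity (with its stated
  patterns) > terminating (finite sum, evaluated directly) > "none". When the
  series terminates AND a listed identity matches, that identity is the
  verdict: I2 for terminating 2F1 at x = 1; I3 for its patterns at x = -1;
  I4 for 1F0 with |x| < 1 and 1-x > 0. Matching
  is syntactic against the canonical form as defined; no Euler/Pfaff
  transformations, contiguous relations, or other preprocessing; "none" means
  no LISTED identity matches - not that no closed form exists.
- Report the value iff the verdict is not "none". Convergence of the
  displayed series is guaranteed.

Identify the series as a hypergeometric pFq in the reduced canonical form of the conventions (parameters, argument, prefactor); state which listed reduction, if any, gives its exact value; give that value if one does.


Canonical form: C = -\frac{1}{5} times 2F1 with upper {-\frac{3}{2}, 5}, lower {\frac{15}{2}}, x = -1. Verdict: Kummer's theorem (I3) matches (x = -1; c = \frac{15}{2} equals 1+a-b for upper {-\frac{3}{2}, 5}: listed pattern). Sum: \left(-\frac{9009}{65536}\right) \cdot \pi.

Key step: x = -1 and the factor k^2 + 1 cancels (top and bottom), leaving C = -1/5, x = -1.
Adjacent-term ratio: r(k) = -1 * (k-\frac{3}{2}) (k+5) / [(k+\frac{15}{2}) (k+1)] - rational in k, leading ratio -1; with t_0 = -\frac{1}{5}, classification follows.


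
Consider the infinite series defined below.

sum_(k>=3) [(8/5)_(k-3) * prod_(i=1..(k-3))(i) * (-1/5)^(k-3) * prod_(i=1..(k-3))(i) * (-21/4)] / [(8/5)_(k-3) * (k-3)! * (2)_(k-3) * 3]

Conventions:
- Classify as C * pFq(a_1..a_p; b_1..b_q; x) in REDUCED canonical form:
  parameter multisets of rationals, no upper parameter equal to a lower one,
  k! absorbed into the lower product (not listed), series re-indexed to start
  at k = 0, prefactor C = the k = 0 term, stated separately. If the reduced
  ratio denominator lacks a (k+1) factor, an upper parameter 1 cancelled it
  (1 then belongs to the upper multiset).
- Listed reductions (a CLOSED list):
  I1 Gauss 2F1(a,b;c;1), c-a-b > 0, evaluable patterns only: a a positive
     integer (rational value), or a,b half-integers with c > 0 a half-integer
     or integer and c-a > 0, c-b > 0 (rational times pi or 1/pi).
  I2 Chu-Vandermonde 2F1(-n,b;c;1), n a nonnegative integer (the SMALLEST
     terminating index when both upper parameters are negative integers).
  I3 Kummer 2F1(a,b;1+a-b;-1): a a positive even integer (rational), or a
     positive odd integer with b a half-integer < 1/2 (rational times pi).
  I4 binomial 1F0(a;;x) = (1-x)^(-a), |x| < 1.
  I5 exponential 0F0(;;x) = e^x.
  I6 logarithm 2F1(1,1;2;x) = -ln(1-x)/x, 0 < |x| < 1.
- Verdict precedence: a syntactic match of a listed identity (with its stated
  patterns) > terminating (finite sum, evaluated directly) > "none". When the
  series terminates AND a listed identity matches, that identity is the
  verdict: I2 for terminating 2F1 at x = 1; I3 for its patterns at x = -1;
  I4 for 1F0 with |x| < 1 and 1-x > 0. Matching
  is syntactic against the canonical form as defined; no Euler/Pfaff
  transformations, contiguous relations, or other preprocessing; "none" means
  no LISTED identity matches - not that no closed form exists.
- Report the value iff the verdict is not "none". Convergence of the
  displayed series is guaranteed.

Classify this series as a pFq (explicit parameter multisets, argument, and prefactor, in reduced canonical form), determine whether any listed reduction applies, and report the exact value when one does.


Prefactor -7/4, argument -1/5: 2F1 with upper {1, 1} over lower {2}. Verdict: the I6 logarithm reduction matches (the logarithm: parameters (1,1;2), x = -1/5). Sum: (-35/4) * ln(6/5).

Key step: t_0 = -7/4 here, and the running product (prefactor -7/4) telescopes to a rising factorial.
Adjacent-term ratio: r(k) = (-1/5) * (k+1) (k+1) / [(k+2) (k+1)] - rational in k. x = (-1/5); t_0 = -7/4; negate the roots.


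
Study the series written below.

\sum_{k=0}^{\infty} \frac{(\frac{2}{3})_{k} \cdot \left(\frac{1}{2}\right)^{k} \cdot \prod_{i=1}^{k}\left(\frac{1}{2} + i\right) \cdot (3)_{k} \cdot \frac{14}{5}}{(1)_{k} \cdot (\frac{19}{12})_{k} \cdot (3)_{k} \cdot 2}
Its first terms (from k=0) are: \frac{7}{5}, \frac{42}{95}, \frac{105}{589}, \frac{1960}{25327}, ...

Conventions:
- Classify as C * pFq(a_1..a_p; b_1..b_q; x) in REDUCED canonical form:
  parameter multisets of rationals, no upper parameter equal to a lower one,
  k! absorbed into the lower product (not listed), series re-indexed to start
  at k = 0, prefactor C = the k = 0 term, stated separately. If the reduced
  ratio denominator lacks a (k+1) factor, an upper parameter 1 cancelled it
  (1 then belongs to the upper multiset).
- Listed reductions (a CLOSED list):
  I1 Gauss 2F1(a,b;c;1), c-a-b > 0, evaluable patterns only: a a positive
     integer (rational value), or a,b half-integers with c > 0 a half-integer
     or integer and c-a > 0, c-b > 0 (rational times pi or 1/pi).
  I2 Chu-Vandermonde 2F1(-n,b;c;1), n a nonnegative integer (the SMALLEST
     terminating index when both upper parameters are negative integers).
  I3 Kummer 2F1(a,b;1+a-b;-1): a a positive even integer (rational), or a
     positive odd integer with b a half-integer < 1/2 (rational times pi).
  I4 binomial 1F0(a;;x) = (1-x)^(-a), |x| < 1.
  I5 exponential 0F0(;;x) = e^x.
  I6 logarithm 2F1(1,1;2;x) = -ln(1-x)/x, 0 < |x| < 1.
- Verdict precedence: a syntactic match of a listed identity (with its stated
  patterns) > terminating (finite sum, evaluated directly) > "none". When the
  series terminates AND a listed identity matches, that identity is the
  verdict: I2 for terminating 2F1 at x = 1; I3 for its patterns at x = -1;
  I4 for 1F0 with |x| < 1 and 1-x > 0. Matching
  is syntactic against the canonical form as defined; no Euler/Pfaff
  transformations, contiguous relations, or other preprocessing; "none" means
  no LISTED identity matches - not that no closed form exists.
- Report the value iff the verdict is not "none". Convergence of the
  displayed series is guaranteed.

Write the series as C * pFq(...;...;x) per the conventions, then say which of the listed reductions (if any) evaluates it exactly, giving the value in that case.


With C = \frac{7}{5}: the canonical form is 2F1(\frac{2}{3}, \frac{3}{2}; \frac{19}{12}; \frac{1}{2}). Verdict: none - at argument \frac{1}{2} the multisets {\frac{2}{3}, \frac{3}{2}} ; {\frac{19}{12}} match no listed identity.

Key observation: t_0 being \frac{7}{5}, the running product (C = 7/5, x = 1/2) telescopes to a rising factorial.
Step ratio: r(k) = \frac{1}{2} * (k+\frac{2}{3}) (k+\frac{3}{2}) / [(k+\frac{19}{12}) (k+1)] - rational in k, leading ratio \frac{1}{2}; with t_0 = \frac{7}{5}, classification follows.


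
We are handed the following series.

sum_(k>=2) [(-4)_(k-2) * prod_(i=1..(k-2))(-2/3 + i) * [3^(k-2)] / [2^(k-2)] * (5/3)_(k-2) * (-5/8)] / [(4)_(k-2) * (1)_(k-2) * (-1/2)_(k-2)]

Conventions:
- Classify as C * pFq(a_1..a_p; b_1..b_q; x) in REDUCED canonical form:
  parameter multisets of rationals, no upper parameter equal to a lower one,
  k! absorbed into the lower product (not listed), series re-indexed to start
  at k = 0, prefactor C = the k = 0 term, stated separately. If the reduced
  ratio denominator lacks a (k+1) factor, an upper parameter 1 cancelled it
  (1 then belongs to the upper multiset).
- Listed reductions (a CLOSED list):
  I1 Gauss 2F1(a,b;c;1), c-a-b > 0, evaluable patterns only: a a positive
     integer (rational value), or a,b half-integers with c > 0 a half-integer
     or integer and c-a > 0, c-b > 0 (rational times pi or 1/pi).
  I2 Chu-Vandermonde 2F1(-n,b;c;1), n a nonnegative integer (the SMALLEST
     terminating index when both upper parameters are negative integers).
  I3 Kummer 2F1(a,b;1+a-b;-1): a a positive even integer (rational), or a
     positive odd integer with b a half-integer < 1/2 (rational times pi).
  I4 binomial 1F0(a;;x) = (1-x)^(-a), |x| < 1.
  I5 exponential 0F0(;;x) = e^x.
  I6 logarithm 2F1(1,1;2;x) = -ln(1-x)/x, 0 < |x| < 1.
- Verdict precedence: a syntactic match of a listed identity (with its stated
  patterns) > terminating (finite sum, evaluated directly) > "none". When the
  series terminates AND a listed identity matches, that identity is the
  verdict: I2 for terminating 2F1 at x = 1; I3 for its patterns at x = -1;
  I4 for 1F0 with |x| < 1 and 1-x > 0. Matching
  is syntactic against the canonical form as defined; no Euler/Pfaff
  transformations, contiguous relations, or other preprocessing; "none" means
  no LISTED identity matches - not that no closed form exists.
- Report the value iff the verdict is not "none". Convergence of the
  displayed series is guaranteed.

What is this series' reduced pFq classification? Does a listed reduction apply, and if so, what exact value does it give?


Structural cue: from the first term -5/8: the running product (C = -5/8) telescopes to a rising factorial.
Term ratio: r(k) = (3/2) * (k-4) (k+1/3) (k+5/3) / [(k-1/2) (k+4) (k+1)] - rational; roots negated = parameters, x = (3/2), C = -5/8.

With C = -5/8: the canonical form is 3F2(-4, 1/3, 5/3; -1/2, 4; 3/2). Verdict: terminating - the sum ends at index 4 because -4 is a negative integer; exact evaluation follows. Exact value: -325/729.


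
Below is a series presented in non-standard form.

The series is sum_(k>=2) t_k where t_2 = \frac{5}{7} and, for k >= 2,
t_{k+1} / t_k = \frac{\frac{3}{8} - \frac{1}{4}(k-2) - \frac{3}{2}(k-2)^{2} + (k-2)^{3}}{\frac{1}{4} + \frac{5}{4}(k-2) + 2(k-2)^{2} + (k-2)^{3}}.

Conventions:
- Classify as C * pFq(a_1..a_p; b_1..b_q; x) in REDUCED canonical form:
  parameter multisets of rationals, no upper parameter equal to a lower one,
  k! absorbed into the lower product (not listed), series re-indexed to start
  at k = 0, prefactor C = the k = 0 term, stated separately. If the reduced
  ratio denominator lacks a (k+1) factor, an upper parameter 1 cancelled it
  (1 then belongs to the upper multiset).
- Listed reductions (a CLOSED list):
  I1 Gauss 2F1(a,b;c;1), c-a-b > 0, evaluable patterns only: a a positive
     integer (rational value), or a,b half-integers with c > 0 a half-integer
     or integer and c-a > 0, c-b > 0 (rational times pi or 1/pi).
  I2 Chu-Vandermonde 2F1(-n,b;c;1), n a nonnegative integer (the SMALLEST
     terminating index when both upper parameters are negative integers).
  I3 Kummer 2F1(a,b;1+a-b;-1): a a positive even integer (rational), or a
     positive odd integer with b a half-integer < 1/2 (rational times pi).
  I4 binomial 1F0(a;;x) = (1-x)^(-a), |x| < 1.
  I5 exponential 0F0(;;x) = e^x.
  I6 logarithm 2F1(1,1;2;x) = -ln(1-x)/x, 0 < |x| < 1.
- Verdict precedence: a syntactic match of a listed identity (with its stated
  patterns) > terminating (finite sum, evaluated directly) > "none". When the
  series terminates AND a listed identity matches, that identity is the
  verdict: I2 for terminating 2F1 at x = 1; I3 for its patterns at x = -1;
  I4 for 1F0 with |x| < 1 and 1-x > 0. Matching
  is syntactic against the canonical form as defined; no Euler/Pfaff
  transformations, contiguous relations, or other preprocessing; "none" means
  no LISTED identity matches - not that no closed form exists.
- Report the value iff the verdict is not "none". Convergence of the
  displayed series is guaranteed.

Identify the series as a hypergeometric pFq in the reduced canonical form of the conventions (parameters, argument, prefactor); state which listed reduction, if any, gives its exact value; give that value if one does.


At argument 1: a 2F1 with upper {-\frac{3}{2}, -\frac{1}{2}}, lower {\frac{1}{2}}, scaled by C = \frac{5}{7}. Verdict: Gauss's theorem I1 (half-integer case) fires (x = 1; upper {-\frac{3}{2}, -\frac{1}{2}} half-integers, c = \frac{1}{2} in the evaluable pattern). Hence: \frac{15}{28} \cdot \pi.

Structural cue: with t_0 = \frac{5}{7}, roots of the ratio polynomials (prefactor 5/7) are the negated parameters.
Ratio: r(k) = 1 * (k-\frac{3}{2}) (k-\frac{1}{2}) / [(k+\frac{1}{2}) (k+1)] - rational in k. x = 1; t_0 = \frac{5}{7}; negate the roots.


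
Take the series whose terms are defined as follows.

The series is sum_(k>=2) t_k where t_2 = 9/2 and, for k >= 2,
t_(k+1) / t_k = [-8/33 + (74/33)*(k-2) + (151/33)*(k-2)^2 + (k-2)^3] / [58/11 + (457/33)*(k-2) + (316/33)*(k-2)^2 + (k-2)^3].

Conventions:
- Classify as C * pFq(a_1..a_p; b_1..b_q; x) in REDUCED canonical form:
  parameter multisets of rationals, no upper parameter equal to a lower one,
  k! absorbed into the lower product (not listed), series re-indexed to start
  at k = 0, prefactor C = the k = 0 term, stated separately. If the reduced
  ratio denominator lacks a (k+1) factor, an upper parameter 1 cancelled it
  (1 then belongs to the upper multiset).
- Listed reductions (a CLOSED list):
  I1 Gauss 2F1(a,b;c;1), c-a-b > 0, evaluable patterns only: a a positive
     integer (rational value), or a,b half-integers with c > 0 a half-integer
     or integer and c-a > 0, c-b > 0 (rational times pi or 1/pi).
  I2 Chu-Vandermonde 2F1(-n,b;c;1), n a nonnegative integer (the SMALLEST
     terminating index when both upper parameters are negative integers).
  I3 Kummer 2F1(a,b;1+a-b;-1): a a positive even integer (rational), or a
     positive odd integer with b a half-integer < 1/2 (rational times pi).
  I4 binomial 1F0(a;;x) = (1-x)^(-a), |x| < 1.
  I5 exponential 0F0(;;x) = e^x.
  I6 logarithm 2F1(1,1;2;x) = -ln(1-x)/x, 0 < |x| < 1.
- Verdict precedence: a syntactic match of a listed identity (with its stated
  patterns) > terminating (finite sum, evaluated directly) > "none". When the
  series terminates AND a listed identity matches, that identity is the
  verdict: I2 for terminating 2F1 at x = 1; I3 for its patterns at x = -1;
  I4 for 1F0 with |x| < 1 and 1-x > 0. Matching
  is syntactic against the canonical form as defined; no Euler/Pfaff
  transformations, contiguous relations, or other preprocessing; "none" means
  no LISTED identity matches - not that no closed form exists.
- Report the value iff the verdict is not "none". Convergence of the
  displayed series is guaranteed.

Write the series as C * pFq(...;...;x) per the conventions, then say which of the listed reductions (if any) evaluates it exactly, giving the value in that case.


Prefactor 9/2, argument 1: 2F1 with upper {-1/11, 4} over lower {87/11}. Verdict (x = 1): Gauss's theorem (I1) applies (x = 1: the Gamma ratio telescopes since c-a-b = 4 > 0 and a = 4 in Z>0). Hence: 860301/204974.

The tell: x = 1 and cancel k + 2/3 from the displayed ratio first; then C = 9/2.
Consecutive-term ratio: r(k) = 1 * (k-1/11) (k+4) / [(k+87/11) (k+1)] - rational in k. x = 1; t_0 = 9/2; negate the roots.


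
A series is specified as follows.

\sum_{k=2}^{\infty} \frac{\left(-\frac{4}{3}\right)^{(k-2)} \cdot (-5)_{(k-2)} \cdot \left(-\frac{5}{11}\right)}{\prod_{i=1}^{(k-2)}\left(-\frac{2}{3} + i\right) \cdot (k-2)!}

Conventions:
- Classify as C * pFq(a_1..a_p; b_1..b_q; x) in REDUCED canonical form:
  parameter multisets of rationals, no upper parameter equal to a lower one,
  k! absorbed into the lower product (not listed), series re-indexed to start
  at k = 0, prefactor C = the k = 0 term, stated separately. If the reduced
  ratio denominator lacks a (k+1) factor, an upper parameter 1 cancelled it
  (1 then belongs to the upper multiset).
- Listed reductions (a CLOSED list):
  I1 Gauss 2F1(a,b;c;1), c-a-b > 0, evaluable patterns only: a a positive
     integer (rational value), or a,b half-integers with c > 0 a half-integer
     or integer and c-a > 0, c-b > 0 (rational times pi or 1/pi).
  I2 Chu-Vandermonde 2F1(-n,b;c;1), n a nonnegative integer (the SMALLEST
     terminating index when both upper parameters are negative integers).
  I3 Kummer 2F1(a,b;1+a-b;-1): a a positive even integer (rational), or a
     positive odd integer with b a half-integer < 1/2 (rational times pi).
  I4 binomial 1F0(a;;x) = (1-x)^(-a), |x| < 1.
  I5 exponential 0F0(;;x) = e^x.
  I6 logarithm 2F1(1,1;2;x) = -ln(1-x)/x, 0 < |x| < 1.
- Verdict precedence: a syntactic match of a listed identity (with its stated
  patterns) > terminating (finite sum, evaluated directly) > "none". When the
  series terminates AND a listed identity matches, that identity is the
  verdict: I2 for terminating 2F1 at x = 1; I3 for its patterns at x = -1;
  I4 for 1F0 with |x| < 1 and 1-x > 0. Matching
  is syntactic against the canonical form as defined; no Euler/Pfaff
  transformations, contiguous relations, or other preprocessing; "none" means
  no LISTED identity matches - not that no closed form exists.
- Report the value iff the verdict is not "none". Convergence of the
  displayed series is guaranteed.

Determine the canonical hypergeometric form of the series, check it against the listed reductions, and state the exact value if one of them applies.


Key observation: from the first term -\frac{5}{11}: the lower running product (C = -5/11, x = -4/3) is a rising factorial.
Adjacent-term ratio: r(k) = -\frac{4}{3} * (k-5) / [(k+\frac{1}{3}) (k+1)] - rational in k, leading ratio -\frac{4}{3}; with t_0 = -\frac{5}{11}, classification follows.

The series (x = -\frac{4}{3}) is 1F1: upper {-5}, lower {\frac{1}{3}}, prefactor -\frac{5}{11}. Verdict: terminating. With -5 upstairs the series is a 6-term polynomial sum; evaluated term by term. Value: -\frac{40363}{1001}.


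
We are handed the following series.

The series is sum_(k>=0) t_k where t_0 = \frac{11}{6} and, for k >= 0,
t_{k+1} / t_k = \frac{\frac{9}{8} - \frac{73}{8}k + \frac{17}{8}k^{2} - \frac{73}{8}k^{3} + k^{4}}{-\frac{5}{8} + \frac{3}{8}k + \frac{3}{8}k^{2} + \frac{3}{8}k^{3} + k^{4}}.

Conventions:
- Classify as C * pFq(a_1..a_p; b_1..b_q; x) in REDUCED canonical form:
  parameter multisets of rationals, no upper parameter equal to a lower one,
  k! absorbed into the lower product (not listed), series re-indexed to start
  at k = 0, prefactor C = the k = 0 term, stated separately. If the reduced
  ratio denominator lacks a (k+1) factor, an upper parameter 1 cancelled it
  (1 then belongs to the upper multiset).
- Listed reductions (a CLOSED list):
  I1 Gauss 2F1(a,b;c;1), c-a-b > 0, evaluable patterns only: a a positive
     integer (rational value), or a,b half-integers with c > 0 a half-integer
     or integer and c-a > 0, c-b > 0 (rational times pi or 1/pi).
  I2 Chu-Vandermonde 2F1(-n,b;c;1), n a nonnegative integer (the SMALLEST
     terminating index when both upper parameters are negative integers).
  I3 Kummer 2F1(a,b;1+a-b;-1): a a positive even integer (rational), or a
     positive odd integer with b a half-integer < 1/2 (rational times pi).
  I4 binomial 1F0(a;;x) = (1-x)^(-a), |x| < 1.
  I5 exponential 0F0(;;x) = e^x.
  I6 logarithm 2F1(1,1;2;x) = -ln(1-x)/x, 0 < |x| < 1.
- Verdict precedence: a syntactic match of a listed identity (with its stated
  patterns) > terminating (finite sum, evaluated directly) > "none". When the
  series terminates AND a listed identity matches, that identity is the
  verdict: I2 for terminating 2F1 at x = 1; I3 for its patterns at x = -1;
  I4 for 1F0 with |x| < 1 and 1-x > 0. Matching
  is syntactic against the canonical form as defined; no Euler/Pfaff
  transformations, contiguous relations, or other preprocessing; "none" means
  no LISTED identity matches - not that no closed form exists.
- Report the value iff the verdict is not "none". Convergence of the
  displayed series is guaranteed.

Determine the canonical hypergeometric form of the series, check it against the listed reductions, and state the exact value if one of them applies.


Structural cue: t_0 being \frac{11}{6}, factor the ratio over Q (C = 11/6): negated roots = parameters.
Step ratio: r(k) = 1 * (k-9) (k-\frac{1}{8}) / [(k-\frac{5}{8}) (k+1)] ; factor over Q: parameters, x = 1, and C = \frac{11}{6}.

x = 1 here; the reduced form reads 2F1, upper {-9, -\frac{1}{8}}, lower {-\frac{5}{8}}, C = \frac{11}{6}. Verdict: Vandermonde's identity (I2) matches (terminating 2F1 at x = 1 with n = 9, b = -1/8, c = -\frac{5}{8}). Sum: \frac{18743296}{7375059}.


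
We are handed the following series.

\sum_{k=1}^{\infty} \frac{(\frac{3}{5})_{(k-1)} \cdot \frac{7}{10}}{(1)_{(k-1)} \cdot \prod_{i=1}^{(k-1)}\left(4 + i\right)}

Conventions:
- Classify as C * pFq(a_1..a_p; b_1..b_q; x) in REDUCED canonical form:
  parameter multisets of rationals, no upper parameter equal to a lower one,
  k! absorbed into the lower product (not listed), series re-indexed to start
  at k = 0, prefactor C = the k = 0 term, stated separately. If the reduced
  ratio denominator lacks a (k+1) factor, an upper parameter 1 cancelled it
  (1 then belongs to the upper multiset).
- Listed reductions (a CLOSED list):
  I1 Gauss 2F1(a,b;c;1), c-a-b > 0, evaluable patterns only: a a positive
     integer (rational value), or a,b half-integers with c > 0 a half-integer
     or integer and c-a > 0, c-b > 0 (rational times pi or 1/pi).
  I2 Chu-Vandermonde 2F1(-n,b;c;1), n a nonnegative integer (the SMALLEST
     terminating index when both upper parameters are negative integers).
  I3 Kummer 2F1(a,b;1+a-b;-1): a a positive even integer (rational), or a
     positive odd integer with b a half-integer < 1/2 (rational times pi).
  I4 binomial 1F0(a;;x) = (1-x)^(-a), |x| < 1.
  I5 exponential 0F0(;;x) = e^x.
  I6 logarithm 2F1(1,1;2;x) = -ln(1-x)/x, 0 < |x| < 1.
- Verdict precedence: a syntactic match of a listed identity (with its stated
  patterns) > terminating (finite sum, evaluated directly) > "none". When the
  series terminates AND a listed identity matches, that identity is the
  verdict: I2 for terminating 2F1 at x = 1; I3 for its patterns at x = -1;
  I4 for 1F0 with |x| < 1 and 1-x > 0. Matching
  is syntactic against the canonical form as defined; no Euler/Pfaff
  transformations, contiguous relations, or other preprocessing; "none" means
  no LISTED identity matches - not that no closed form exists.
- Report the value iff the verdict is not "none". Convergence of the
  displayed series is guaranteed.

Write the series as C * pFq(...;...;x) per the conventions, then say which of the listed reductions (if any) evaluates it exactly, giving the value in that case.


Key step: from the first term \frac{7}{10}: (1)_k (C = 7/10, x = 1) is k! itself.
Step ratio: r(k) = 1 * (k+\frac{3}{5}) / [(k+5) (k+1)] ; factor over Q: parameters, x = 1, and C = \frac{7}{10}.

Prefactor \frac{7}{10}, argument 1: 1F1 with upper {\frac{3}{5}} over lower {5}. Verdict: none - at argument 1 the multisets {\frac{3}{5}} ; {5} match no listed identity.


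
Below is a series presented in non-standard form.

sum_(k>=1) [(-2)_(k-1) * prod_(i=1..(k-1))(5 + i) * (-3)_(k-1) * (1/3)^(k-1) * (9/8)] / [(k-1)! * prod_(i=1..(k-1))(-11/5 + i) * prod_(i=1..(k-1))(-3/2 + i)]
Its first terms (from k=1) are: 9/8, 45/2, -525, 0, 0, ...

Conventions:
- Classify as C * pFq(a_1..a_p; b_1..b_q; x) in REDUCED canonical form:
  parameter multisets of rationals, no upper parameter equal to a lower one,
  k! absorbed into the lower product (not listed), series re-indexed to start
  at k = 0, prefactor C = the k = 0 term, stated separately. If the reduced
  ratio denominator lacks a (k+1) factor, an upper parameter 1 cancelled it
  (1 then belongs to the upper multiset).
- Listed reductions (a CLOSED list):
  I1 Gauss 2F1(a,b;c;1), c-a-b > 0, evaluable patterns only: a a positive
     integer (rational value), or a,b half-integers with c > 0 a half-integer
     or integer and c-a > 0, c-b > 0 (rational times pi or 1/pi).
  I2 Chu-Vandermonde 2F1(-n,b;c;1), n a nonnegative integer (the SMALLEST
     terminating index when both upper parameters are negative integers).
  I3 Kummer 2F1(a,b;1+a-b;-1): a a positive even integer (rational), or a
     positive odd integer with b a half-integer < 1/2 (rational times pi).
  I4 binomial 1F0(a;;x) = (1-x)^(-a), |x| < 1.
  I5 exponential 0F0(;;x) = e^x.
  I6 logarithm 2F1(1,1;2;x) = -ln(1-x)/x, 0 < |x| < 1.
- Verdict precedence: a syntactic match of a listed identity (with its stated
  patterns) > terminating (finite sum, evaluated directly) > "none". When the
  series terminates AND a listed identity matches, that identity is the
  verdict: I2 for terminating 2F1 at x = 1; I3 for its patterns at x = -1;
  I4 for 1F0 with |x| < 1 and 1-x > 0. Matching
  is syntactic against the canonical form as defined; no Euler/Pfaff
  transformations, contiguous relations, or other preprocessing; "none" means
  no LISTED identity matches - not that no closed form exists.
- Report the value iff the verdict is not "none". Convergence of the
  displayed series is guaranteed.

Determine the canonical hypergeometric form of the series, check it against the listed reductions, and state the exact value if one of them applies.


At argument 1/3: a 3F2 with upper {-3, -2, 6}, lower {-6/5, -1/2}, scaled by C = 9/8. Verdict: terminating - no listed pattern fits, but -2 in the upper list cuts the series at k = 2; direct evaluation. Value: -4011/8.

Key observation: with t_0 = 9/8, the running product (C = 9/8, x = 1/3) telescopes to a rising factorial.
Adjacent-term ratio: r(k) = (1/3) * (k-3) (k-2) (k+6) / [(k-6/5) (k-1/2) (k+1)] ; factor over Q: parameters, x = (1/3), and C = 9/8.


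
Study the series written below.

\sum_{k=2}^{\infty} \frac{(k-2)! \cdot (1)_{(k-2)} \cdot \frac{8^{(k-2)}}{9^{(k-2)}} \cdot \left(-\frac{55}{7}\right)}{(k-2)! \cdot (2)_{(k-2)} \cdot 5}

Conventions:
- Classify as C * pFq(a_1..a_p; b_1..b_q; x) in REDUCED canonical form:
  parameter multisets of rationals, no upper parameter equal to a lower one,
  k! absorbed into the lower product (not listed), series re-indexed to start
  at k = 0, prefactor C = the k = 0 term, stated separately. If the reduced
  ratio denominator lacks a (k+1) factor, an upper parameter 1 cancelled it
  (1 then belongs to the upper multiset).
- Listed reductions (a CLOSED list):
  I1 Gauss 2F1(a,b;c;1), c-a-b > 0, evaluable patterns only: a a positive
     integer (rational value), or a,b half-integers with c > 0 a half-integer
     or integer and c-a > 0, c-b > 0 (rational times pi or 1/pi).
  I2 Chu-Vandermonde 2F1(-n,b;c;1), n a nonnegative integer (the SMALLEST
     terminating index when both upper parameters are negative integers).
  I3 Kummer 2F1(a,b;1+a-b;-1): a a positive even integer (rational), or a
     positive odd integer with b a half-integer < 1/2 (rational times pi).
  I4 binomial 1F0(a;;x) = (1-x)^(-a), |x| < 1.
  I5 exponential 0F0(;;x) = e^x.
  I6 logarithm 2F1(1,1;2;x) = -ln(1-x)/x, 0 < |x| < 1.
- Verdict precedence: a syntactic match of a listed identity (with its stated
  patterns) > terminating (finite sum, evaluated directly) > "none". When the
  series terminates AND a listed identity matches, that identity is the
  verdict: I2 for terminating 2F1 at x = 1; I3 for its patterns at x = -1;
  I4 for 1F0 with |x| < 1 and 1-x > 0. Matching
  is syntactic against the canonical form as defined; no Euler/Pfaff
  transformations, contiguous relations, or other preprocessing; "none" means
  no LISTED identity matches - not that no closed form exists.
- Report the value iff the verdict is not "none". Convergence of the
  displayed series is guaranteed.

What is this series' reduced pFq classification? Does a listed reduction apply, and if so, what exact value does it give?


At argument \frac{8}{9}: a 2F1 with upper {1, 1}, lower {2}, scaled by C = -\frac{11}{7}. Verdict: the logarithmic series (I6) applies (the logarithm: parameters (1,1;2), x = \frac{8}{9}). Value: \frac{99}{56} \cdot \ln\left(\frac{1}{9}\right).

The tell: from the first term -\frac{11}{7}: the two geometric factors (C = -11/7) combine into one argument.
Step ratio: r(k) = \frac{8}{9} * (k+1) (k+1) / [(k+2) (k+1)] ; factor over Q: parameters, x = \frac{8}{9}, and C = -\frac{11}{7}.


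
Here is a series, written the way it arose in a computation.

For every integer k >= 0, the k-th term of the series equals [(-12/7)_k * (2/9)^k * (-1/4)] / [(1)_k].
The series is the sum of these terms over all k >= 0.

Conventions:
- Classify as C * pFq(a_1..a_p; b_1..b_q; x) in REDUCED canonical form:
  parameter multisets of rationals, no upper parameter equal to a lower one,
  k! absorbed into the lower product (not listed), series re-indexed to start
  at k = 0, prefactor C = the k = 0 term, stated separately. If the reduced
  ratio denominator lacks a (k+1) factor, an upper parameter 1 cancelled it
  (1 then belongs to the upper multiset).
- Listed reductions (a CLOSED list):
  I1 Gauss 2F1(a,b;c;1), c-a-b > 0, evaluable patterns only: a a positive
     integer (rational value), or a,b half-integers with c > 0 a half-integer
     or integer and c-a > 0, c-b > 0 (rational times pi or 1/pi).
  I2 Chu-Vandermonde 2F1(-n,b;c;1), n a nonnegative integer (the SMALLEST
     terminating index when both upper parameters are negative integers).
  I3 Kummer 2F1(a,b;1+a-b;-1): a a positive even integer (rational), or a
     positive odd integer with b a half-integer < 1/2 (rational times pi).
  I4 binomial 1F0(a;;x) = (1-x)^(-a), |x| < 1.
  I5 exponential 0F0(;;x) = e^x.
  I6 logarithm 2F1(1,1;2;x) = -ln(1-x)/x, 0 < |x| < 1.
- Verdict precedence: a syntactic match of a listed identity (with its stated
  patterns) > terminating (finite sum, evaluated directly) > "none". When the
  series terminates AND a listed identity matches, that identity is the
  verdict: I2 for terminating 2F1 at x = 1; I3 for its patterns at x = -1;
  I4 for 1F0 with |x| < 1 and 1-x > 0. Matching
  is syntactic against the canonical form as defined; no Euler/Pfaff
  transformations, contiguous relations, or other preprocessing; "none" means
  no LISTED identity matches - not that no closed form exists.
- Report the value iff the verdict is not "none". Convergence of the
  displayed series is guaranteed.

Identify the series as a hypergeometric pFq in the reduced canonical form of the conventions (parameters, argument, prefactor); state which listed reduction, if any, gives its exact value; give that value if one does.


Canonical form: C = -1/4 times 1F0 with upper {-12/7}, lower {-}, x = 2/9. Verdict: this is the I4 binomial reduction (the 1F0 binomial series: exponent 12/7, x = 2/9). Its exact value is (-1/4) * (7/9)^(12/7).

The tell: t_0 being -1/4, (1)_k (C = -1/4) is k! itself.
Term ratio: r(k) = (2/9) * (k-12/7) / [(k+1)] - rational in k, leading ratio (2/9); with t_0 = -1/4, classification follows.
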